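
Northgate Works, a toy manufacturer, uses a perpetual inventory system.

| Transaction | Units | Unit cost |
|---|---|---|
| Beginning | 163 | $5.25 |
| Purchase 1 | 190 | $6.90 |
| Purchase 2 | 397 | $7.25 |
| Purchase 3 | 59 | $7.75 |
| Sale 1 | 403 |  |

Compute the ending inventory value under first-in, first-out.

Sale 1 (403) [FIFO — oldest first]: 163 @ $5.25 + 190 @ $6.90 + 50 @ $7.25 = $2,529.25
Ending inventory: 347 @ $7.25 + 59 @ $7.75 = $2,973.00
Check: goods available $5,502.25 = COGS $2,529.25 + ending $2,973.00

Ending inventory = $2,973.00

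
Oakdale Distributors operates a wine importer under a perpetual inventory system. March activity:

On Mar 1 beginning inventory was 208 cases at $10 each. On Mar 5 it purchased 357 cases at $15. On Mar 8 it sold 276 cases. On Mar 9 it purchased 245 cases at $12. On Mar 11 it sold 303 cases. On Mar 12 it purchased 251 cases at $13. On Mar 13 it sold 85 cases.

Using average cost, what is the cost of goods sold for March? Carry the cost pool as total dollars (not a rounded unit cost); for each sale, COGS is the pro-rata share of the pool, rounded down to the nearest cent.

COGS = $8,547.88

After Mar 1: 208 on hand, pool $2,080.00 (≈ $10.0000 each)
After Mar 5: 565 on hand, pool $7,435.00 (≈ $13.1593 each)
Mar 8, sell 276: 276/565 × $7,435.00 → $3,631.96
After Mar 9: 534 on hand, pool $6,743.04 (≈ $12.6274 each)
Mar 11, sell 303: 303/534 × $6,743.04 → $3,826.10
After Mar 12: 482 on hand, pool $6,179.94 (≈ $12.8215 each)
Mar 13, sell 85: 85/482 × $6,179.94 → $1,089.82
Total COGS = $3,631.96 + $3,826.10 + $1,089.82 = $8,547.88
Ending inventory (cost pool remaining) = $5,090.12
Check: goods available $13,638.00 = COGS $8,547.88 + ending $5,090.12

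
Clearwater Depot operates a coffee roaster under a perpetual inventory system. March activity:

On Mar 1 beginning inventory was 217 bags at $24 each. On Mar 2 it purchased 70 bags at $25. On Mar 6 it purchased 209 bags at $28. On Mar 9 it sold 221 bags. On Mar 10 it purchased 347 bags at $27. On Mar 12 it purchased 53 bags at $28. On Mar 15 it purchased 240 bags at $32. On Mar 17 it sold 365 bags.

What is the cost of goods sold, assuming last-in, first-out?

COGS = $17,260

Mar 9, 221 sold [LIFO — newest first]: 209 @ $28 + 12 @ $25 = $6,152
Mar 17, 365 sold [LIFO — newest first]: 240 @ $32 + 53 @ $28 + 72 @ $27 = $11,108
Total COGS = $6,152 + $11,108 = $17,260
Ending inventory: 217 @ $24 + 58 @ $25 + 275 @ $27 = $14,083
Check: goods available $31,343 = COGS $17,260 + ending $14,083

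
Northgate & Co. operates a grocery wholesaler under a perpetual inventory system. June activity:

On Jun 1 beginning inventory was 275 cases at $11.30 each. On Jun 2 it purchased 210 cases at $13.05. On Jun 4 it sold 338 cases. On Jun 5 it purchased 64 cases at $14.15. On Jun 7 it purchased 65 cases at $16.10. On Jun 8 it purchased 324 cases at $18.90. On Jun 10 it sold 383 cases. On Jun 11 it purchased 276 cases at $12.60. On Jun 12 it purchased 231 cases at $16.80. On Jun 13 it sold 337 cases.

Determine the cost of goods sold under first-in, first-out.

COGS = $15,435.70

Jun 4, 338 sold [FIFO — oldest first]: 275 @ $11.30 + 63 @ $13.05 = $3,929.65
Jun 10, 383 sold [FIFO — oldest first]: 147 @ $13.05 + 64 @ $14.15 + 65 @ $16.10 + 107 @ $18.90 = $5,892.75
Jun 13, 337 sold [FIFO — oldest first]: 217 @ $18.90 + 120 @ $12.60 = $5,613.30
Total COGS = $3,929.65 + $5,892.75 + $5,613.30 = $15,435.70
Ending inventory: 156 @ $12.60 + 231 @ $16.80 = $5,846.40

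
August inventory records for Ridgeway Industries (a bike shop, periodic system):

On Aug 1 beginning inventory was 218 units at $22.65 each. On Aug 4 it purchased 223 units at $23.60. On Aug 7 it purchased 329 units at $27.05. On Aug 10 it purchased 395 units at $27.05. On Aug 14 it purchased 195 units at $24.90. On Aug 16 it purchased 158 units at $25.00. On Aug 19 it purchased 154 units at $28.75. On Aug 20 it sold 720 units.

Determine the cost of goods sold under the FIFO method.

Aug 20, 720 sold [FIFO — oldest first]: 218 @ $22.65 + 223 @ $23.60 + 279 @ $27.05 = $17,747.45
Ending inventory: 50 @ $27.05 + 395 @ $27.05 + 195 @ $24.90 + 158 @ $25.00 + 154 @ $28.75 = $25,270.25
Check: goods available $43,017.70 = COGS $17,747.45 + ending $25,270.25

COGS = $17,747.45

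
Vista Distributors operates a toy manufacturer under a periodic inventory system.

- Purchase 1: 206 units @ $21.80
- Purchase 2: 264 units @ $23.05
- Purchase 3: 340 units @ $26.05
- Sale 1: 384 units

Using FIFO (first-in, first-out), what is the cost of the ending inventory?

Sale 1 (384) [FIFO — oldest first]: 206 @ $21.80 + 178 @ $23.05 = $8,593.70
Ending inventory: 86 @ $23.05 + 340 @ $26.05 = $10,839.30

Ending inventory = $10,839.30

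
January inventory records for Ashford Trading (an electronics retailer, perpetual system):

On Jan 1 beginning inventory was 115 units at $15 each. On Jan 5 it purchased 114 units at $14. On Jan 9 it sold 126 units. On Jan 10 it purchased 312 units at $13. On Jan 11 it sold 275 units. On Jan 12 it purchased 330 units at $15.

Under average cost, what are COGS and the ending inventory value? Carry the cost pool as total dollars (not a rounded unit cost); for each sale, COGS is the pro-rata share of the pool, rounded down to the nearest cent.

COGS = $5,504.80; ending inventory = $6,822.20

After Jan 1: 115 on hand, pool $1,725.00 (≈ $15.0000 each)
After Jan 5: 229 on hand, pool $3,321.00 (≈ $14.5022 each)
Jan 9, sell 126: 126/229 × $3,321.00 → $1,827.27
After Jan 10: 415 on hand, pool $5,549.73 (≈ $13.3728 each)
Jan 11, sell 275: 275/415 × $5,549.73 → $3,677.53
After Jan 12: 470 on hand, pool $6,822.20 (≈ $14.5153 each)
Total COGS = $1,827.27 + $3,677.53 = $5,504.80
Ending inventory (cost pool remaining) = $6,822.20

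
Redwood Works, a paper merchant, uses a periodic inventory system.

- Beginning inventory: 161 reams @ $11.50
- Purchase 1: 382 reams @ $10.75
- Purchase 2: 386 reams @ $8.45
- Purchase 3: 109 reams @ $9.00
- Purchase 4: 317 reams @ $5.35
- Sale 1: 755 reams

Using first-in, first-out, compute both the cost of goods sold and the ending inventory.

COGS = $7,749.40; ending inventory = $4,147.25

Sale 1 (755) [FIFO — oldest first]: 161 @ $11.50 + 382 @ $10.75 + 212 @ $8.45 = $7,749.40
Ending inventory: 174 @ $8.45 + 109 @ $9.00 + 317 @ $5.35 = $4,147.25
Check: goods available $11,896.65 = COGS $7,749.40 + ending $4,147.25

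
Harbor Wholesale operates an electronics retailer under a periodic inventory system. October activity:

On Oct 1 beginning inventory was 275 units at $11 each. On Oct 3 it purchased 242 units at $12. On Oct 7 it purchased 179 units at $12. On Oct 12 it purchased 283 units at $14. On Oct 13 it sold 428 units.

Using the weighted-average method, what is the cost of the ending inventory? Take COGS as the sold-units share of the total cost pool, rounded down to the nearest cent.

Oct 13, sell 428: 428/979 × $12,039.00 → $5,263.21
Ending inventory (cost pool remaining) = $6,775.79
Check: goods available $12,039.00 = COGS $5,263.21 + ending $6,775.79

Ending inventory = $6,775.79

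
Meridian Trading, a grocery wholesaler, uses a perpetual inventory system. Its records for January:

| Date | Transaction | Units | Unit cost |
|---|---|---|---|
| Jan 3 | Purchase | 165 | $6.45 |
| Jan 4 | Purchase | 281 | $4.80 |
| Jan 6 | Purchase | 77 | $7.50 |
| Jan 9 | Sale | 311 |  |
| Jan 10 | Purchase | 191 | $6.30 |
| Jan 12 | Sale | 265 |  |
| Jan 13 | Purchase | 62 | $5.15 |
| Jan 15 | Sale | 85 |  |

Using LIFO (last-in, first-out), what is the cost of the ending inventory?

Ending inventory = $741.75

Jan 9, 311 sold [LIFO — newest first]: 77 @ $7.50 + 234 @ $4.80 = $1,700.70
Jan 12, 265 sold [LIFO — newest first]: 191 @ $6.30 + 47 @ $4.80 + 27 @ $6.45 = $1,603.05
Jan 15, 85 sold [LIFO — newest first]: 62 @ $5.15 + 23 @ $6.45 = $467.65
Total COGS = $1,700.70 + $1,603.05 + $467.65 = $3,771.40
Ending inventory: 115 @ $6.45 = $741.75
Check: goods available $4,513.15 = COGS $3,771.40 + ending $741.75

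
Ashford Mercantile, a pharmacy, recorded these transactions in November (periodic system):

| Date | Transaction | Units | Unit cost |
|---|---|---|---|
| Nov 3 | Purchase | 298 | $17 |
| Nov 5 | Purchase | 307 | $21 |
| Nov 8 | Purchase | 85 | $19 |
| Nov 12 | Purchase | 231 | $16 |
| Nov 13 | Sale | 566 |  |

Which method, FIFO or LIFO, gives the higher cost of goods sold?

FIFO

FIFO COGS: 298 @ $17 + 268 @ $21 = $10,694
LIFO COGS: 231 @ $16 + 85 @ $19 + 250 @ $21 = $10,561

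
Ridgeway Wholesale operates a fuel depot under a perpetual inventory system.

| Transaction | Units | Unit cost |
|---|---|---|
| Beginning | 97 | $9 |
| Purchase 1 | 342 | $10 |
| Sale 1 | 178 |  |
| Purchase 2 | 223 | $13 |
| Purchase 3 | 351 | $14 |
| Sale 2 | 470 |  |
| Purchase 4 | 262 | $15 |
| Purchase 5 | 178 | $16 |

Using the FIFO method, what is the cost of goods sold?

COGS = $7,010

Sale 1 (178) [FIFO — oldest first]: 97 @ $9 + 81 @ $10 = $1,683
Sale 2 (470) [FIFO — oldest first]: 261 @ $10 + 209 @ $13 = $5,327
Total COGS = $1,683 + $5,327 = $7,010
Ending inventory: 14 @ $13 + 351 @ $14 + 262 @ $15 + 178 @ $16 = $11,874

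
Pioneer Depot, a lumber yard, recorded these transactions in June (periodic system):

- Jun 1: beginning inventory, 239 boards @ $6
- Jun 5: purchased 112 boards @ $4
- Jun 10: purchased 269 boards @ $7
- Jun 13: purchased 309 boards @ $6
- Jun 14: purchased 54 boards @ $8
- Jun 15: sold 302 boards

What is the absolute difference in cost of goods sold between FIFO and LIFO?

FIFO COGS: 239 @ $6 + 63 @ $4 = $1,686
LIFO COGS: 54 @ $8 + 248 @ $6 = $1,920
Difference = |$1,686 − $1,920| = $234

$234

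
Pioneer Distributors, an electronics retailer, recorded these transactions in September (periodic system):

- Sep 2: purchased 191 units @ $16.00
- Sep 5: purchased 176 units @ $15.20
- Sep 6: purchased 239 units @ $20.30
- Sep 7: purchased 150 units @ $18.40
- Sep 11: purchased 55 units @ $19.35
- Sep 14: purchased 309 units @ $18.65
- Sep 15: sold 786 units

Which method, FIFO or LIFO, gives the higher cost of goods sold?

LIFO

FIFO COGS: 191 @ $16.00 + 176 @ $15.20 + 239 @ $20.30 + 150 @ $18.40 + 30 @ $19.35 = $13,923.40
LIFO COGS: 309 @ $18.65 + 55 @ $19.35 + 150 @ $18.40 + 239 @ $20.30 + 33 @ $15.20 = $14,940.40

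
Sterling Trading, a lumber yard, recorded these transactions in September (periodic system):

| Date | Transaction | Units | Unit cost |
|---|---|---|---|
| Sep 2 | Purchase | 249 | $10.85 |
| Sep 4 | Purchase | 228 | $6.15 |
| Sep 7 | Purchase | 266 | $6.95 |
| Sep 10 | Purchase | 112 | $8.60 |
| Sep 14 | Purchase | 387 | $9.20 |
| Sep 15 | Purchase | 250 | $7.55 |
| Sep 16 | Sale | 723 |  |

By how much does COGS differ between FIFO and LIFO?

FIFO COGS: 249 @ $10.85 + 228 @ $6.15 + 246 @ $6.95 = $5,813.55
LIFO COGS: 250 @ $7.55 + 387 @ $9.20 + 86 @ $8.60 = $6,187.50
Difference = |$5,813.55 − $6,187.50| = $373.95

$373.95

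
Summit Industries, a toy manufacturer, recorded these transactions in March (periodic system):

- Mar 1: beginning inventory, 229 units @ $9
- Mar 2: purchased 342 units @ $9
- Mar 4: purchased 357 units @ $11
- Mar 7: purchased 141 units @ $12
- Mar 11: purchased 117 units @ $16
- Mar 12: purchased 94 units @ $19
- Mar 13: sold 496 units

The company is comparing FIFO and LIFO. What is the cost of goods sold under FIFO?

COGS = $4,464

FIFO COGS: 229 @ $9 + 267 @ $9 = $4,464
LIFO COGS: 94 @ $19 + 117 @ $16 + 141 @ $12 + 144 @ $11 = $6,934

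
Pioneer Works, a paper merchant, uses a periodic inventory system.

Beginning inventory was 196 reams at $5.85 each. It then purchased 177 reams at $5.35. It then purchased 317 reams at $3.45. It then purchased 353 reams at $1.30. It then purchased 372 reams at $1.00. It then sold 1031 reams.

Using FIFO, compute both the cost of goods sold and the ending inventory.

Sale 1 (1031) [FIFO — oldest first]: 196 @ $5.85 + 177 @ $5.35 + 317 @ $3.45 + 341 @ $1.30 = $3,630.50
Ending inventory: 12 @ $1.30 + 372 @ $1.00 = $387.60

COGS = $3,630.50; ending inventory = $387.60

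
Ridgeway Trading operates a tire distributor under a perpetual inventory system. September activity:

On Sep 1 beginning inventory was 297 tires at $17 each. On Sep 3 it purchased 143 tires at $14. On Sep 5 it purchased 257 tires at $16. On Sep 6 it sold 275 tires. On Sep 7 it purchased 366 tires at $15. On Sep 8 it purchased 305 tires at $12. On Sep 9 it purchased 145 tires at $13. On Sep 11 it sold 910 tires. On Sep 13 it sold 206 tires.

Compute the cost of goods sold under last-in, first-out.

COGS = $20,124

Sep 6, 275 sold [LIFO — newest first]: 257 @ $16 + 18 @ $14 = $4,364
Sep 11, 910 sold [LIFO — newest first]: 145 @ $13 + 305 @ $12 + 366 @ $15 + 94 @ $14 = $12,351
Sep 13, 206 sold [LIFO — newest first]: 31 @ $14 + 175 @ $17 = $3,409
Total COGS = $4,364 + $12,351 + $3,409 = $20,124
Ending inventory: 122 @ $17 = $2,074
Check: goods available $22,198 = COGS $20,124 + ending $2,074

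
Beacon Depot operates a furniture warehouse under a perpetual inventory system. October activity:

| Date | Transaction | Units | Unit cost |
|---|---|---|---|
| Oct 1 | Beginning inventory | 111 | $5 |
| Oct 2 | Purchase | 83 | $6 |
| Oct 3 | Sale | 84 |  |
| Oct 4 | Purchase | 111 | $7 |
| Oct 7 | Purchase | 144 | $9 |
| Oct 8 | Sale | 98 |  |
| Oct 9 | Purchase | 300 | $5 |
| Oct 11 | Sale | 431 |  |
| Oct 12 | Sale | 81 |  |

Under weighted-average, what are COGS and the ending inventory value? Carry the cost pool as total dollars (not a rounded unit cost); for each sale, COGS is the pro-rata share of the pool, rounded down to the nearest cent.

COGS = $4,291.03; ending inventory = $334.97

After Oct 1: 111 on hand, pool $555.00 (≈ $5.0000 each)
After Oct 2: 194 on hand, pool $1,053.00 (≈ $5.4278 each)
Oct 3, sell 84: 84/194 × $1,053.00 → $455.93
After Oct 4: 221 on hand, pool $1,374.07 (≈ $6.2175 each)
After Oct 7: 365 on hand, pool $2,670.07 (≈ $7.3153 each)
Oct 8, sell 98: 98/365 × $2,670.07 → $716.89
After Oct 9: 567 on hand, pool $3,453.18 (≈ $6.0903 each)
Oct 11, sell 431: 431/567 × $3,453.18 → $2,624.90
Oct 12, sell 81: 81/136 × $828.28 → $493.31
Total COGS = $455.93 + $716.89 + $2,624.90 + $493.31 = $4,291.03
Ending inventory (cost pool remaining) = $334.97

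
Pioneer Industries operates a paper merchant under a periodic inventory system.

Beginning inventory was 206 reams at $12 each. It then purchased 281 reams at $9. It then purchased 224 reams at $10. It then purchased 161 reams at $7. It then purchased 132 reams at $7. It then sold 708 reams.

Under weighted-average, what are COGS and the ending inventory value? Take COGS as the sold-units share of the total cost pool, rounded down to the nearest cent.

Sale 1, sell 708: 708/1004 × $9,292.00 → $6,552.52
Ending inventory (cost pool remaining) = $2,739.48

COGS = $6,552.52; ending inventory = $2,739.48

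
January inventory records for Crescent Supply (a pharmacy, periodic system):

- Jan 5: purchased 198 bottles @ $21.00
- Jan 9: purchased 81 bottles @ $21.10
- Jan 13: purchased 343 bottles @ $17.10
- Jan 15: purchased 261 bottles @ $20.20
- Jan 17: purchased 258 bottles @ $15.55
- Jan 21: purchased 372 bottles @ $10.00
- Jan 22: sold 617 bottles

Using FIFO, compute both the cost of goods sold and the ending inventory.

COGS = $11,646.90; ending inventory = $13,089.60

Jan 22, 617 sold [FIFO — oldest first]: 198 @ $21.00 + 81 @ $21.10 + 338 @ $17.10 = $11,646.90
Ending inventory: 5 @ $17.10 + 261 @ $20.20 + 258 @ $15.55 + 372 @ $10.00 = $13,089.60
Check: goods available $24,736.50 = COGS $11,646.90 + ending $13,089.60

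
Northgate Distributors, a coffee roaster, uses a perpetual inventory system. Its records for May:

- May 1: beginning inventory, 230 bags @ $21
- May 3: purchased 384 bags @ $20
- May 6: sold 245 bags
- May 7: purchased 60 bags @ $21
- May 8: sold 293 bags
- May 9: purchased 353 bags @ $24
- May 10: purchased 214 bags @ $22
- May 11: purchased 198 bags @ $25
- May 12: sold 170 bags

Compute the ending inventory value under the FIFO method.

Ending inventory = $17,314

May 6, 245 sold [FIFO — oldest first]: 230 @ $21 + 15 @ $20 = $5,130
May 8, 293 sold [FIFO — oldest first]: 293 @ $20 = $5,860
May 12, 170 sold [FIFO — oldest first]: 76 @ $20 + 60 @ $21 + 34 @ $24 = $3,596
Total COGS = $5,130 + $5,860 + $3,596 = $14,586
Ending inventory: 319 @ $24 + 214 @ $22 + 198 @ $25 = $17,314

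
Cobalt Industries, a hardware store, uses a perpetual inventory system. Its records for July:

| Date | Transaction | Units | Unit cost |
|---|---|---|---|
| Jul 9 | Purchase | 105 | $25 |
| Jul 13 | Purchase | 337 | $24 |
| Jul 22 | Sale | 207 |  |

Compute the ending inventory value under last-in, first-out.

Jul 22, 207 sold [LIFO — newest first]: 207 @ $24 = $4,968
Ending inventory: 105 @ $25 + 130 @ $24 = $5,745

Ending inventory = $5,745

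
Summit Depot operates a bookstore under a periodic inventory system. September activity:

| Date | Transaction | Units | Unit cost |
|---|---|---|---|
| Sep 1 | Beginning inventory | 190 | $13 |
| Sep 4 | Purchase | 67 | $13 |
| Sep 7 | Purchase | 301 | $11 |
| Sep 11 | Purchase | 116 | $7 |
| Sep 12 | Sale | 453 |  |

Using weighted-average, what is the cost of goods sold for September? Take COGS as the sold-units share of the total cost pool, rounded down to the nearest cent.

COGS = $5,016.60

Sep 12, sell 453: 453/674 × $7,464.00 → $5,016.60
Ending inventory (cost pool remaining) = $2,447.40
Check: goods available $7,464.00 = COGS $5,016.60 + ending $2,447.40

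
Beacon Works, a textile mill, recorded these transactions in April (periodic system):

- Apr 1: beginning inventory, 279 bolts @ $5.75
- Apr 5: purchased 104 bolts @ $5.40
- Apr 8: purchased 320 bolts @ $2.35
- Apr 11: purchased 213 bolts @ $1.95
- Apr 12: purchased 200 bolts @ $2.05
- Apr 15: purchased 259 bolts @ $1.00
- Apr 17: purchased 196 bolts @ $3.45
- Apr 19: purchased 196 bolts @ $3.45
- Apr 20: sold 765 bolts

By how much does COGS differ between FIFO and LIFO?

$1,193.65

FIFO COGS: 279 @ $5.75 + 104 @ $5.40 + 320 @ $2.35 + 62 @ $1.95 = $3,038.75
LIFO COGS: 196 @ $3.45 + 196 @ $3.45 + 259 @ $1.00 + 114 @ $2.05 = $1,845.10
Difference = |$3,038.75 − $1,845.10| = $1,193.65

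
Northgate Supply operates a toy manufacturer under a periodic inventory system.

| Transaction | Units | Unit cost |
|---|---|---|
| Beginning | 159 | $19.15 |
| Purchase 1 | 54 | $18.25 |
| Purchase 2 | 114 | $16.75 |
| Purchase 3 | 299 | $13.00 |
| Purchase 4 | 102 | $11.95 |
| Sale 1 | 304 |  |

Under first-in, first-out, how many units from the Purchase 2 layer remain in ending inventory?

Sale 1 (304) [FIFO — oldest first]: 159 @ $19.15 + 54 @ $18.25 + 91 @ $16.75 = $5,554.60
Ending inventory: 23 @ $16.75 + 299 @ $13.00 + 102 @ $11.95 = $5,491.15
Check: goods available $11,045.75 = COGS $5,554.60 + ending $5,491.15

23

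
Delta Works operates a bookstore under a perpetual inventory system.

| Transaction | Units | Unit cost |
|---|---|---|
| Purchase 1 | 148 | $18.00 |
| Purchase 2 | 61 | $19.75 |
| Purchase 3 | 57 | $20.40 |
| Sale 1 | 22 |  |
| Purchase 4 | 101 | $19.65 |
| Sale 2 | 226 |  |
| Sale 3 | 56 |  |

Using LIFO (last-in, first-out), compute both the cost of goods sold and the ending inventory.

Sale 1 (22) [LIFO — newest first]: 22 @ $20.40 = $448.80
Sale 2 (226) [LIFO — newest first]: 101 @ $19.65 + 35 @ $20.40 + 61 @ $19.75 + 29 @ $18.00 = $4,425.40
Sale 3 (56) [LIFO — newest first]: 56 @ $18.00 = $1,008.00
Total COGS = $448.80 + $4,425.40 + $1,008.00 = $5,882.20
Ending inventory: 63 @ $18.00 = $1,134.00

COGS = $5,882.20; ending inventory = $1,134.00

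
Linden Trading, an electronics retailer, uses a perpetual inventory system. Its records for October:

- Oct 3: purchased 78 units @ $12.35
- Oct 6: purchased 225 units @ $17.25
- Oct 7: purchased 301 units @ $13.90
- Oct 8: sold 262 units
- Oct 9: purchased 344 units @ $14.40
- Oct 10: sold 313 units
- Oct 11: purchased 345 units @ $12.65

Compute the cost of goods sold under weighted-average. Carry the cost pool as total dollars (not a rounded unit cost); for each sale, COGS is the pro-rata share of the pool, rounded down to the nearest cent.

COGS = $8,508.98

After Oct 3: 78 on hand, pool $963.30 (≈ $12.3500 each)
After Oct 6: 303 on hand, pool $4,844.55 (≈ $15.9886 each)
After Oct 7: 604 on hand, pool $9,028.45 (≈ $14.9478 each)
Oct 8, sell 262: 262/604 × $9,028.45 → $3,916.31
After Oct 9: 686 on hand, pool $10,065.74 (≈ $14.6731 each)
Oct 10, sell 313: 313/686 × $10,065.74 → $4,592.67
After Oct 11: 718 on hand, pool $9,837.32 (≈ $13.7010 each)
Total COGS = $3,916.31 + $4,592.67 = $8,508.98
Ending inventory (cost pool remaining) = $9,837.32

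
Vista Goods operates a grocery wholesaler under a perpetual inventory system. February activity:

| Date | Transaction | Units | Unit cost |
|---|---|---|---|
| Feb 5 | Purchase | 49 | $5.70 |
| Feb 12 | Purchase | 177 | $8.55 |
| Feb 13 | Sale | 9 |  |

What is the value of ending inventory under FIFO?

Feb 13, 9 sold [FIFO — oldest first]: 9 @ $5.70 = $51.30
Ending inventory: 40 @ $5.70 + 177 @ $8.55 = $1,741.35

Ending inventory = $1,741.35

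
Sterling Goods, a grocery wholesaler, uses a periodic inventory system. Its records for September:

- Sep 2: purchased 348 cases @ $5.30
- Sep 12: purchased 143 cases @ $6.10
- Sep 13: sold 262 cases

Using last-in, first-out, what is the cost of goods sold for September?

COGS = $1,503.00

Sep 13, 262 sold [LIFO — newest first]: 143 @ $6.10 + 119 @ $5.30 = $1,503.00
Ending inventory: 229 @ $5.30 = $1,213.70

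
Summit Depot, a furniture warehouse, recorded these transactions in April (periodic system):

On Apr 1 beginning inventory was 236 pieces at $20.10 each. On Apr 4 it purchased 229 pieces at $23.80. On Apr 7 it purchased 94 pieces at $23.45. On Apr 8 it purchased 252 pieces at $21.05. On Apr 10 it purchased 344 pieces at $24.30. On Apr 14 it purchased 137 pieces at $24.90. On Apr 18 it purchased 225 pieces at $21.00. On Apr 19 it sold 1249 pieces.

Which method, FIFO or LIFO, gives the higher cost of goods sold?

FIFO COGS: 236 @ $20.10 + 229 @ $23.80 + 94 @ $23.45 + 252 @ $21.05 + 344 @ $24.30 + 94 @ $24.90 = $28,402.50
LIFO COGS: 225 @ $21.00 + 137 @ $24.90 + 344 @ $24.30 + 252 @ $21.05 + 94 @ $23.45 + 197 @ $23.80 = $28,693.00

LIFO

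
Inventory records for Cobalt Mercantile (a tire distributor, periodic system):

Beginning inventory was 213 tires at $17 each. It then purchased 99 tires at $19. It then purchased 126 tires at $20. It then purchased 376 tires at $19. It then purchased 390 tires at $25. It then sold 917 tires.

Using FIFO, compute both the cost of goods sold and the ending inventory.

COGS = $17,741; ending inventory = $7,175

Sale 1 (917) [FIFO — oldest first]: 213 @ $17 + 99 @ $19 + 126 @ $20 + 376 @ $19 + 103 @ $25 = $17,741
Ending inventory: 287 @ $25 = $7,175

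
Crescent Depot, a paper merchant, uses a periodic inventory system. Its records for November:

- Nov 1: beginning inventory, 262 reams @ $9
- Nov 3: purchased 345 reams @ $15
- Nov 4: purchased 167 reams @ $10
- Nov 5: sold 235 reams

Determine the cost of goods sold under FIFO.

COGS = $2,115

Nov 5, 235 sold [FIFO — oldest first]: 235 @ $9 = $2,115
Ending inventory: 27 @ $9 + 345 @ $15 + 167 @ $10 = $7,088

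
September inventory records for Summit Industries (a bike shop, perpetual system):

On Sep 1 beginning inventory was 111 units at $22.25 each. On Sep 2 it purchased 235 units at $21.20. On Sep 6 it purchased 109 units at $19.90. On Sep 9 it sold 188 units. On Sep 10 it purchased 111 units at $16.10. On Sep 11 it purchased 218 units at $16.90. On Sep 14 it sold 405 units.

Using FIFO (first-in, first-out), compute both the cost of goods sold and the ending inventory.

Sep 9, 188 sold [FIFO — oldest first]: 111 @ $22.25 + 77 @ $21.20 = $4,102.15
Sep 14, 405 sold [FIFO — oldest first]: 158 @ $21.20 + 109 @ $19.90 + 111 @ $16.10 + 27 @ $16.90 = $7,762.10
Total COGS = $4,102.15 + $7,762.10 = $11,864.25
Ending inventory: 191 @ $16.90 = $3,227.90
Check: goods available $15,092.15 = COGS $11,864.25 + ending $3,227.90

COGS = $11,864.25; ending inventory = $3,227.90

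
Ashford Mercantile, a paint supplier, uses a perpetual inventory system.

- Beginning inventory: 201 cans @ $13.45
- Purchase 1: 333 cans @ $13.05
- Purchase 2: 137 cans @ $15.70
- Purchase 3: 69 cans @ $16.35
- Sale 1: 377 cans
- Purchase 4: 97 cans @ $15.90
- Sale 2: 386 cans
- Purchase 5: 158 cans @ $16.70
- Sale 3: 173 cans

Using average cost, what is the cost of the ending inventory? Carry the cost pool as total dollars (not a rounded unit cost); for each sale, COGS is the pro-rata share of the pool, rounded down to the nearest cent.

Ending inventory = $941.40

After Beginning: 201 on hand, pool $2,703.45 (≈ $13.4500 each)
After Purchase 1: 534 on hand, pool $7,049.10 (≈ $13.2006 each)
After Purchase 2: 671 on hand, pool $9,200.00 (≈ $13.7109 each)
After Purchase 3: 740 on hand, pool $10,328.15 (≈ $13.9570 each)
Sale 1, sell 377: 377/740 × $10,328.15 → $5,261.77
After Purchase 4: 460 on hand, pool $6,608.68 (≈ $14.3667 each)
Sale 2, sell 386: 386/460 × $6,608.68 → $5,545.54
After Purchase 5: 232 on hand, pool $3,701.74 (≈ $15.9558 each)
Sale 3, sell 173: 173/232 × $3,701.74 → $2,760.34
Total COGS = $5,261.77 + $5,545.54 + $2,760.34 = $13,567.65
Ending inventory (cost pool remaining) = $941.40
Check: goods available $14,509.05 = COGS $13,567.65 + ending $941.40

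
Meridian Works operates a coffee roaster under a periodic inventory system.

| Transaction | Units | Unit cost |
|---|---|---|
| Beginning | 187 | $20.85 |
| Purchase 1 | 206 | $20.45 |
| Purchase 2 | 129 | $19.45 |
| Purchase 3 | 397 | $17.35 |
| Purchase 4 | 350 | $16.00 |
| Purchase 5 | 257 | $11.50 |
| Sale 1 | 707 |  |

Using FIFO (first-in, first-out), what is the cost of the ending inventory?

Ending inventory = $12,233.70

Sale 1 (707) [FIFO — oldest first]: 187 @ $20.85 + 206 @ $20.45 + 129 @ $19.45 + 185 @ $17.35 = $13,830.45
Ending inventory: 212 @ $17.35 + 350 @ $16.00 + 257 @ $11.50 = $12,233.70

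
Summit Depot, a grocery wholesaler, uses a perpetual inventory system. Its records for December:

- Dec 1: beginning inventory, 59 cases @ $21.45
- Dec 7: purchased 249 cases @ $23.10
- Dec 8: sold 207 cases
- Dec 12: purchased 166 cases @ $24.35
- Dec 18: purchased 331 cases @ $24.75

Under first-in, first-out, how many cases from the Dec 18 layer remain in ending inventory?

Dec 8, 207 sold [FIFO — oldest first]: 59 @ $21.45 + 148 @ $23.10 = $4,684.35
Ending inventory: 101 @ $23.10 + 166 @ $24.35 + 331 @ $24.75 = $14,567.45
Check: goods available $19,251.80 = COGS $4,684.35 + ending $14,567.45

331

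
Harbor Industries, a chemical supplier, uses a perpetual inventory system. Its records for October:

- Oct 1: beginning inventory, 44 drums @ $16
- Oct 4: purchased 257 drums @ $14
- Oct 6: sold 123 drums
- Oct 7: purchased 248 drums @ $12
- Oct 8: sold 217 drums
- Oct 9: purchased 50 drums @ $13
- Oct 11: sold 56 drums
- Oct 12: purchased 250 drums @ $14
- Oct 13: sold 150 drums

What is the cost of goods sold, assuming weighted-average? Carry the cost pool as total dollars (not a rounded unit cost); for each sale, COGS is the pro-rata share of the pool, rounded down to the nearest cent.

COGS = $7,326.39

After Oct 1: 44 on hand, pool $704.00 (≈ $16.0000 each)
After Oct 4: 301 on hand, pool $4,302.00 (≈ $14.2924 each)
Oct 6, sell 123: 123/301 × $4,302.00 → $1,757.96
After Oct 7: 426 on hand, pool $5,520.04 (≈ $12.9578 each)
Oct 8, sell 217: 217/426 × $5,520.04 → $2,811.85
After Oct 9: 259 on hand, pool $3,358.19 (≈ $12.9660 each)
Oct 11, sell 56: 56/259 × $3,358.19 → $726.09
After Oct 12: 453 on hand, pool $6,132.10 (≈ $13.5366 each)
Oct 13, sell 150: 150/453 × $6,132.10 → $2,030.49
Total COGS = $1,757.96 + $2,811.85 + $726.09 + $2,030.49 = $7,326.39
Ending inventory (cost pool remaining) = $4,101.61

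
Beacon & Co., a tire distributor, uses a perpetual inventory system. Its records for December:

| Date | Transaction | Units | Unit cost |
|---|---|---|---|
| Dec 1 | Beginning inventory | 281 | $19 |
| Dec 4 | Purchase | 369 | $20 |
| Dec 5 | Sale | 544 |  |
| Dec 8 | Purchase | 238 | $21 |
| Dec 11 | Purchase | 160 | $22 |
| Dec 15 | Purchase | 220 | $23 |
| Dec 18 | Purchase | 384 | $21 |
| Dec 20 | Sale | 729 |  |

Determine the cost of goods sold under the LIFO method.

COGS = $26,579

Dec 5, 544 sold [LIFO — newest first]: 369 @ $20 + 175 @ $19 = $10,705
Dec 20, 729 sold [LIFO — newest first]: 384 @ $21 + 220 @ $23 + 125 @ $22 = $15,874
Total COGS = $10,705 + $15,874 = $26,579
Ending inventory: 106 @ $19 + 238 @ $21 + 35 @ $22 = $7,782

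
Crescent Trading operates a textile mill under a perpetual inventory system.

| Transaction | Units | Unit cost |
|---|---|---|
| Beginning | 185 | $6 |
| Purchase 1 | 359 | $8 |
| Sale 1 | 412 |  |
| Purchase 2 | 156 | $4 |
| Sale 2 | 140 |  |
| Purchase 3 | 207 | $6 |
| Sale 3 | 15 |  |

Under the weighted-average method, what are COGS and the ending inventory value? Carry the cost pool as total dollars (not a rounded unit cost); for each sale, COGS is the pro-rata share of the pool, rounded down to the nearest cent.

After Beginning: 185 on hand, pool $1,110.00 (≈ $6.0000 each)
After Purchase 1: 544 on hand, pool $3,982.00 (≈ $7.3199 each)
Sale 1, sell 412: 412/544 × $3,982.00 → $3,015.77
After Purchase 2: 288 on hand, pool $1,590.23 (≈ $5.5216 each)
Sale 2, sell 140: 140/288 × $1,590.23 → $773.02
After Purchase 3: 355 on hand, pool $2,059.21 (≈ $5.8006 each)
Sale 3, sell 15: 15/355 × $2,059.21 → $87.00
Total COGS = $3,015.77 + $773.02 + $87.00 = $3,875.79
Ending inventory (cost pool remaining) = $1,972.21

COGS = $3,875.79; ending inventory = $1,972.21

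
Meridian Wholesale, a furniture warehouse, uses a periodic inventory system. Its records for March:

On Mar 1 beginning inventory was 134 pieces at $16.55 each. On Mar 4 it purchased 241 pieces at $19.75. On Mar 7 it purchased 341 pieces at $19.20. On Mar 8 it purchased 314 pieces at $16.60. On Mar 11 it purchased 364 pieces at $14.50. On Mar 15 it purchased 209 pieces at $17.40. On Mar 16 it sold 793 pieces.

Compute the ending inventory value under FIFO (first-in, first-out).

Ending inventory = $12,848.80

Mar 16, 793 sold [FIFO — oldest first]: 134 @ $16.55 + 241 @ $19.75 + 341 @ $19.20 + 77 @ $16.60 = $14,802.85
Ending inventory: 237 @ $16.60 + 364 @ $14.50 + 209 @ $17.40 = $12,848.80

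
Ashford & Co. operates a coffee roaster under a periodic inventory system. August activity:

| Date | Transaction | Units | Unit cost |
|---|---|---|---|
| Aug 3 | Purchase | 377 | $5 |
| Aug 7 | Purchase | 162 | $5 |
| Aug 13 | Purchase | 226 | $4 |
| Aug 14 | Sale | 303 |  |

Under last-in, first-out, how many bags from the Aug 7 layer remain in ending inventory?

85

Aug 14, 303 sold [LIFO — newest first]: 226 @ $4 + 77 @ $5 = $1,289
Ending inventory: 377 @ $5 + 85 @ $5 = $2,310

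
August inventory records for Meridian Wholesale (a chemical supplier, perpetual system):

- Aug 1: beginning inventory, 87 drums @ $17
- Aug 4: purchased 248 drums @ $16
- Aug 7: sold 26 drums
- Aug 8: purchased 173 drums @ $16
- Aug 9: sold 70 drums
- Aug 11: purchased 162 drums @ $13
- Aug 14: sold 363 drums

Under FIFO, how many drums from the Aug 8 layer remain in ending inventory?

49

Aug 7, 26 sold [FIFO — oldest first]: 26 @ $17 = $442
Aug 9, 70 sold [FIFO — oldest first]: 61 @ $17 + 9 @ $16 = $1,181
Aug 14, 363 sold [FIFO — oldest first]: 239 @ $16 + 124 @ $16 = $5,808
Total COGS = $442 + $1,181 + $5,808 = $7,431
Ending inventory: 49 @ $16 + 162 @ $13 = $2,890
Check: goods available $10,321 = COGS $7,431 + ending $2,890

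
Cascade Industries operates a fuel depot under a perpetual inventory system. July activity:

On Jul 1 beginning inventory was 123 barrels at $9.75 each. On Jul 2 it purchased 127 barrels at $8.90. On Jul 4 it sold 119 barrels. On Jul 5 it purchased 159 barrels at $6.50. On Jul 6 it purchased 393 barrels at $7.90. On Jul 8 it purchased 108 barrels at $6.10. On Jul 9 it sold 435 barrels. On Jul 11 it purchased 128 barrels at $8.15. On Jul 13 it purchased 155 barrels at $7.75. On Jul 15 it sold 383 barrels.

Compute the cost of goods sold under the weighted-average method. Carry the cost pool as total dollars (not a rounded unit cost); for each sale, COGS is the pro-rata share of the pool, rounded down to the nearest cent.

After Jul 1: 123 on hand, pool $1,199.25 (≈ $9.7500 each)
After Jul 2: 250 on hand, pool $2,329.55 (≈ $9.3182 each)
Jul 4, sell 119: 119/250 × $2,329.55 → $1,108.86
After Jul 5: 290 on hand, pool $2,254.19 (≈ $7.7731 each)
After Jul 6: 683 on hand, pool $5,358.89 (≈ $7.8461 each)
After Jul 8: 791 on hand, pool $6,017.69 (≈ $7.6077 each)
Jul 9, sell 435: 435/791 × $6,017.69 → $3,309.34
After Jul 11: 484 on hand, pool $3,751.55 (≈ $7.7511 each)
After Jul 13: 639 on hand, pool $4,952.80 (≈ $7.7509 each)
Jul 15, sell 383: 383/639 × $4,952.80 → $2,968.57
Total COGS = $1,108.86 + $3,309.34 + $2,968.57 = $7,386.77
Ending inventory (cost pool remaining) = $1,984.23

COGS = $7,386.77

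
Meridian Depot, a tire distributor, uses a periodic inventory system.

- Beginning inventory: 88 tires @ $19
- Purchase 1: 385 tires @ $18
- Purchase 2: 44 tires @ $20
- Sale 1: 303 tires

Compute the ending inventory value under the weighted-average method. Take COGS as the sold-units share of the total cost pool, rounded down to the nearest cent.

Sale 1, sell 303: 303/517 × $9,482.00 → $5,557.14
Ending inventory (cost pool remaining) = $3,924.86
Check: goods available $9,482.00 = COGS $5,557.14 + ending $3,924.86

Ending inventory = $3,924.86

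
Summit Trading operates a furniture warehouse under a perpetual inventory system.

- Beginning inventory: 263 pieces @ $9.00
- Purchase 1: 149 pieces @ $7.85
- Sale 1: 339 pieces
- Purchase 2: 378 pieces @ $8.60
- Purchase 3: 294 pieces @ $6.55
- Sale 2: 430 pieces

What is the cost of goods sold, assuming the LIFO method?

COGS = $5,974.95

Sale 1 (339) [LIFO — newest first]: 149 @ $7.85 + 190 @ $9.00 = $2,879.65
Sale 2 (430) [LIFO — newest first]: 294 @ $6.55 + 136 @ $8.60 = $3,095.30
Total COGS = $2,879.65 + $3,095.30 = $5,974.95
Ending inventory: 73 @ $9.00 + 242 @ $8.60 = $2,738.20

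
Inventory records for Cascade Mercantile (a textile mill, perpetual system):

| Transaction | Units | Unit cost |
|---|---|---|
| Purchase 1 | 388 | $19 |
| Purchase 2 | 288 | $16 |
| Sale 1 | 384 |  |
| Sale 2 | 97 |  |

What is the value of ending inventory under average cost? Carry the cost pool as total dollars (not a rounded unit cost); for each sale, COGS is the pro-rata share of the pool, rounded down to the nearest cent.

After Purchase 1: 388 on hand, pool $7,372.00 (≈ $19.0000 each)
After Purchase 2: 676 on hand, pool $11,980.00 (≈ $17.7219 each)
Sale 1, sell 384: 384/676 × $11,980.00 → $6,805.20
Sale 2, sell 97: 97/292 × $5,174.80 → $1,719.02
Total COGS = $6,805.20 + $1,719.02 = $8,524.22
Ending inventory (cost pool remaining) = $3,455.78

Ending inventory = $3,455.78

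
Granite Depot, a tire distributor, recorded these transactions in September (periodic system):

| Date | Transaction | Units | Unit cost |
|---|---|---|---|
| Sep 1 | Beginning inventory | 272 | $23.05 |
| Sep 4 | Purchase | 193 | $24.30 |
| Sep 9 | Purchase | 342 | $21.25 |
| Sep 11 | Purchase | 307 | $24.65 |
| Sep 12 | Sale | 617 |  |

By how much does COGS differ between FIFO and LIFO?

FIFO COGS: 272 @ $23.05 + 193 @ $24.30 + 152 @ $21.25 = $14,189.50
LIFO COGS: 307 @ $24.65 + 310 @ $21.25 = $14,155.05
Difference = |$14,189.50 − $14,155.05| = $34.45

$34.45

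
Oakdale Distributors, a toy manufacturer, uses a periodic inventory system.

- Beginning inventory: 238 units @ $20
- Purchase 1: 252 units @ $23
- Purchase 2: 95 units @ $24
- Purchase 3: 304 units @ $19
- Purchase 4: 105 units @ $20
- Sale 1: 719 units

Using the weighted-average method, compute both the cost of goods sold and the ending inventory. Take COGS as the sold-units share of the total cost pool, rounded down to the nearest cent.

COGS = $14,981.81; ending inventory = $5,730.19

Sale 1, sell 719: 719/994 × $20,712.00 → $14,981.81
Ending inventory (cost pool remaining) = $5,730.19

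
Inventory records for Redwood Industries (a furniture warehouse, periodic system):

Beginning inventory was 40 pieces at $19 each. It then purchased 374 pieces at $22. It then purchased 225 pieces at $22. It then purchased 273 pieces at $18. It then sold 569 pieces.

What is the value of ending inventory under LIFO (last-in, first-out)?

Ending inventory = $7,426

Sale 1 (569) [LIFO — newest first]: 273 @ $18 + 225 @ $22 + 71 @ $22 = $11,426
Ending inventory: 40 @ $19 + 303 @ $22 = $7,426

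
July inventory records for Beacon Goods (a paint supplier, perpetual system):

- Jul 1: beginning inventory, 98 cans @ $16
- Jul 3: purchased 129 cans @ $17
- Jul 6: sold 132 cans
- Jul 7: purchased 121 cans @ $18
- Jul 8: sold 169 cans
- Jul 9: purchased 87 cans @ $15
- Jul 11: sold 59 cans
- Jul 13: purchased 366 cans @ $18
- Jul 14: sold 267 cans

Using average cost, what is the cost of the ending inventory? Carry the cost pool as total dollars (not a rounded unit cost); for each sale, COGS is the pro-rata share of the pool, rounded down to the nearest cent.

After Jul 1: 98 on hand, pool $1,568.00 (≈ $16.0000 each)
After Jul 3: 227 on hand, pool $3,761.00 (≈ $16.5683 each)
Jul 6, sell 132: 132/227 × $3,761.00 → $2,187.01
After Jul 7: 216 on hand, pool $3,751.99 (≈ $17.3703 each)
Jul 8, sell 169: 169/216 × $3,751.99 → $2,935.58
After Jul 9: 134 on hand, pool $2,121.41 (≈ $15.8314 each)
Jul 11, sell 59: 59/134 × $2,121.41 → $934.05
After Jul 13: 441 on hand, pool $7,775.36 (≈ $17.6312 each)
Jul 14, sell 267: 267/441 × $7,775.36 → $4,707.53
Total COGS = $2,187.01 + $2,935.58 + $934.05 + $4,707.53 = $10,764.17
Ending inventory (cost pool remaining) = $3,067.83
Check: goods available $13,832.00 = COGS $10,764.17 + ending $3,067.83

Ending inventory = $3,067.83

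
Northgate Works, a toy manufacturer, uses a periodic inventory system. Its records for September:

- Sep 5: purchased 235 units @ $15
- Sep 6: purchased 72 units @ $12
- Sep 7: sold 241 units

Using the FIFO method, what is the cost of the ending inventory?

Ending inventory = $792

Sep 7, 241 sold [FIFO — oldest first]: 235 @ $15 + 6 @ $12 = $3,597
Ending inventory: 66 @ $12 = $792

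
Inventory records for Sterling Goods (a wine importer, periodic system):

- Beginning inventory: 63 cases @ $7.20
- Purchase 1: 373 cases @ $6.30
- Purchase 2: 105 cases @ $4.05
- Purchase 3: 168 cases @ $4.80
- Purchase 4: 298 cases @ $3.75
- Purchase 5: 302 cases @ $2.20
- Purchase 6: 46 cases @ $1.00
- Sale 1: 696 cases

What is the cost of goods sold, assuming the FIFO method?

COGS = $3,972.75

Sale 1 (696) [FIFO — oldest first]: 63 @ $7.20 + 373 @ $6.30 + 105 @ $4.05 + 155 @ $4.80 = $3,972.75
Ending inventory: 13 @ $4.80 + 298 @ $3.75 + 302 @ $2.20 + 46 @ $1.00 = $1,890.30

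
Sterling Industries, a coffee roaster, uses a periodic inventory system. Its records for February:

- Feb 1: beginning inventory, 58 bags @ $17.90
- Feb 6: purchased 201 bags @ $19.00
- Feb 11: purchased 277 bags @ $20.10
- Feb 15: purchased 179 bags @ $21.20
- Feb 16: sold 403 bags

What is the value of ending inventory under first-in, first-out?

Ending inventory = $6,468.10

Feb 16, 403 sold [FIFO — oldest first]: 58 @ $17.90 + 201 @ $19.00 + 144 @ $20.10 = $7,751.60
Ending inventory: 133 @ $20.10 + 179 @ $21.20 = $6,468.10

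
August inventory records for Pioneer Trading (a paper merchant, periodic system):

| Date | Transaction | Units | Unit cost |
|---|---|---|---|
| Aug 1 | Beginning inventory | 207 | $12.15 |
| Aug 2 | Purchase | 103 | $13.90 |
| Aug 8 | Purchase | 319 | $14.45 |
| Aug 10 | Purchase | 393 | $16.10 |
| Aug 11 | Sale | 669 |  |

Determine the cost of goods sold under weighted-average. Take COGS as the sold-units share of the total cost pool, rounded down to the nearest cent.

Aug 11, sell 669: 669/1022 × $14,883.60 → $9,742.78
Ending inventory (cost pool remaining) = $5,140.82
Check: goods available $14,883.60 = COGS $9,742.78 + ending $5,140.82

COGS = $9,742.78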